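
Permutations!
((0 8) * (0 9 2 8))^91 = ((2 8 9))^91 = (2 8 9)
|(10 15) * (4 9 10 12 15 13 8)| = 10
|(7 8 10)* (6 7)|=|(6 7 8 10)|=4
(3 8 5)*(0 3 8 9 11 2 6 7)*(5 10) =(0 3 9 11 2 6 7)(5 8 10) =[3, 1, 6, 9, 4, 8, 7, 0, 10, 11, 5, 2]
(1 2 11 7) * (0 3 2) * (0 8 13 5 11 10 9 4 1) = (0 3 2 10 9 4 1 8 13 5 11 7) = [3, 8, 10, 2, 1, 11, 6, 0, 13, 4, 9, 7, 12, 5]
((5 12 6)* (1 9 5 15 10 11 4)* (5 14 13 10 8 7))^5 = ((1 9 14 13 10 11 4)(5 12 6 15 8 7))^5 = (1 11 13 9 4 10 14)(5 7 8 15 6 12)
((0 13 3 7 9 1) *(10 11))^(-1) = ((0 13 3 7 9 1)(10 11))^(-1) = (0 1 9 7 3 13)(10 11)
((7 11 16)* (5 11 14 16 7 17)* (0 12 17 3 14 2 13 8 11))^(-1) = ((0 12 17 5)(2 13 8 11 7)(3 14 16))^(-1) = (0 5 17 12)(2 7 11 8 13)(3 16 14)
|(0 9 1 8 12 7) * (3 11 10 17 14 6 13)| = 42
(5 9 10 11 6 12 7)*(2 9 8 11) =(2 9 10)(5 8 11 6 12 7) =[0, 1, 9, 3, 4, 8, 12, 5, 11, 10, 2, 6, 7]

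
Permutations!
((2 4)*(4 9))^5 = (2 4 9)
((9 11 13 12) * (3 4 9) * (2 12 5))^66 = ((2 12 3 4 9 11 13 5))^66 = (2 3 9 13)(4 11 5 12)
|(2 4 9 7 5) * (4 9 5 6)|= 6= |(2 9 7 6 4 5)|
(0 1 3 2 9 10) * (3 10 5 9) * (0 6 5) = [1, 10, 3, 2, 4, 9, 5, 7, 8, 0, 6] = (0 1 10 6 5 9)(2 3)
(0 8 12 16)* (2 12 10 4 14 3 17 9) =(0 8 10 4 14 3 17 9 2 12 16) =[8, 1, 12, 17, 14, 5, 6, 7, 10, 2, 4, 11, 16, 13, 3, 15, 0, 9]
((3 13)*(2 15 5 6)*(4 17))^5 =(2 15 5 6)(3 13)(4 17) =((2 15 5 6)(3 13)(4 17))^5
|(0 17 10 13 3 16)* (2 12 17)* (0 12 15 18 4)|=|(0 2 15 18 4)(3 16 12 17 10 13)|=30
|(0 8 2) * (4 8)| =4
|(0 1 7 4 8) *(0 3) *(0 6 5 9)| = 9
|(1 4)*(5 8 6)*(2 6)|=4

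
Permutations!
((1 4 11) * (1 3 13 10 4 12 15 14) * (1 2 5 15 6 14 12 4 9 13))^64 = ((1 4 11 3)(2 5 15 12 6 14)(9 13 10))^64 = (2 6 15)(5 14 12)(9 13 10)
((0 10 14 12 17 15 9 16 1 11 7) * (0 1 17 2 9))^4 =((0 10 14 12 2 9 16 17 15)(1 11 7))^4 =(0 2 15 12 17 14 16 10 9)(1 11 7)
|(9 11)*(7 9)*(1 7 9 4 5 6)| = |(1 7 4 5 6)(9 11)| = 10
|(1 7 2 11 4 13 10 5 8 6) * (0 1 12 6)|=10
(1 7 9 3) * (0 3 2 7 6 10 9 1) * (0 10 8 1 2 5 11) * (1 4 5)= (0 3 10 9 1 6 8 4 5 11)(2 7)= [3, 6, 7, 10, 5, 11, 8, 2, 4, 1, 9, 0]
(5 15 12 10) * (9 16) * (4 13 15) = [0, 1, 2, 3, 13, 4, 6, 7, 8, 16, 5, 11, 10, 15, 14, 12, 9] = (4 13 15 12 10 5)(9 16)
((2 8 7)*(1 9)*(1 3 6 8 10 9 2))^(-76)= ((1 2 10 9 3 6 8 7))^(-76)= (1 3)(2 6)(7 9)(8 10)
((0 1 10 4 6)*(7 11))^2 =(11)(0 10 6 1 4)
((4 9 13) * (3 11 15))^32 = (3 15 11)(4 13 9)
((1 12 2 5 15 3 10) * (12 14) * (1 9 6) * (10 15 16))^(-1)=((1 14 12 2 5 16 10 9 6)(3 15))^(-1)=(1 6 9 10 16 5 2 12 14)(3 15)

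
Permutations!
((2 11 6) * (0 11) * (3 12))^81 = (0 11 6 2)(3 12)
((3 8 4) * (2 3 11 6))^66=(11)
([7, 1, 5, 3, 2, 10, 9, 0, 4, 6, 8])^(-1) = (0 7)(2 4 8 10 5)(6 9)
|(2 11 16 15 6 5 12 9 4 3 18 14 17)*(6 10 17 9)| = 30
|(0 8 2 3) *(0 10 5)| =6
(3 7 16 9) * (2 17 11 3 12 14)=(2 17 11 3 7 16 9 12 14)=[0, 1, 17, 7, 4, 5, 6, 16, 8, 12, 10, 3, 14, 13, 2, 15, 9, 11]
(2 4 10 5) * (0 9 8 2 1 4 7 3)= [9, 4, 7, 0, 10, 1, 6, 3, 2, 8, 5]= (0 9 8 2 7 3)(1 4 10 5)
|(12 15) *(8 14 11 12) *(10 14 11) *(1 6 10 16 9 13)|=28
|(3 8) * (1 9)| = |(1 9)(3 8)| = 2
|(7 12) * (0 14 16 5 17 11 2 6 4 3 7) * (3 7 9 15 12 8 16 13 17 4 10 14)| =35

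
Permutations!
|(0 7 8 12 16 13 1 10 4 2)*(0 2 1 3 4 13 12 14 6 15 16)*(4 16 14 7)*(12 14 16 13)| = 20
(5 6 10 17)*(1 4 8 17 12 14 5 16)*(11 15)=[0, 4, 2, 3, 8, 6, 10, 7, 17, 9, 12, 15, 14, 13, 5, 11, 1, 16]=(1 4 8 17 16)(5 6 10 12 14)(11 15)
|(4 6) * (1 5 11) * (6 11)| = |(1 5 6 4 11)| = 5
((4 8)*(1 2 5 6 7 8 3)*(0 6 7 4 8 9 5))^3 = (9)(0 3)(1 6)(2 4)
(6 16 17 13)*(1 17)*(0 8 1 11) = (0 8 1 17 13 6 16 11) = [8, 17, 2, 3, 4, 5, 16, 7, 1, 9, 10, 0, 12, 6, 14, 15, 11, 13]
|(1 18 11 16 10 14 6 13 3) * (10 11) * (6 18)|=12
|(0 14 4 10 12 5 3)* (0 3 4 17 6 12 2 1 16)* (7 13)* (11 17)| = 12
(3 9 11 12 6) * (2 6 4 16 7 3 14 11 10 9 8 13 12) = (2 6 14 11)(3 8 13 12 4 16 7)(9 10) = [0, 1, 6, 8, 16, 5, 14, 3, 13, 10, 9, 2, 4, 12, 11, 15, 7]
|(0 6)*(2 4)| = |(0 6)(2 4)| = 2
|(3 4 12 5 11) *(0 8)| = 10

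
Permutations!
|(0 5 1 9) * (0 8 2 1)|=4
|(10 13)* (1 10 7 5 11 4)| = |(1 10 13 7 5 11 4)| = 7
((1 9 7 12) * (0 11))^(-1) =((0 11)(1 9 7 12))^(-1) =(0 11)(1 12 7 9)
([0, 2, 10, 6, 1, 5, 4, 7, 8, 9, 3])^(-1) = [0, 4, 1, 10, 6, 5, 3, 7, 8, 9, 2]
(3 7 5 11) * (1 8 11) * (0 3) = (0 3 7 5 1 8 11) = [3, 8, 2, 7, 4, 1, 6, 5, 11, 9, 10, 0]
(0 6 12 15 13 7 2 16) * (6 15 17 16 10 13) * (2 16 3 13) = [15, 1, 10, 13, 4, 5, 12, 16, 8, 9, 2, 11, 17, 7, 14, 6, 0, 3] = (0 15 6 12 17 3 13 7 16)(2 10)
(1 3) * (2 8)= (1 3)(2 8)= [0, 3, 8, 1, 4, 5, 6, 7, 2]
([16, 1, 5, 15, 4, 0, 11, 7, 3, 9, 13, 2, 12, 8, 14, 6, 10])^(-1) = [5, 1, 11, 8, 4, 2, 15, 7, 13, 9, 16, 6, 12, 10, 14, 3, 0]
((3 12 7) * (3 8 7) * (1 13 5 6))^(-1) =(1 6 5 13)(3 12)(7 8)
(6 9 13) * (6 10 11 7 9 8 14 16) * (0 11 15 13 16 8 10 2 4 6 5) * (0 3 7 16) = (0 11 16 5 3 7 9)(2 4 6 10 15 13)(8 14) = [11, 1, 4, 7, 6, 3, 10, 9, 14, 0, 15, 16, 12, 2, 8, 13, 5]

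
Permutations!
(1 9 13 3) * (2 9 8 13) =[0, 8, 9, 1, 4, 5, 6, 7, 13, 2, 10, 11, 12, 3] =(1 8 13 3)(2 9)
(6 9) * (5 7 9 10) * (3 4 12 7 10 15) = [0, 1, 2, 4, 12, 10, 15, 9, 8, 6, 5, 11, 7, 13, 14, 3] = (3 4 12 7 9 6 15)(5 10)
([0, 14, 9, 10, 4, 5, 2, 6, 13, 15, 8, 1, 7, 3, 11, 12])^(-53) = [0, 14, 9, 13, 4, 5, 2, 6, 10, 15, 3, 1, 7, 8, 11, 12]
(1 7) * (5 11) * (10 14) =(1 7)(5 11)(10 14) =[0, 7, 2, 3, 4, 11, 6, 1, 8, 9, 14, 5, 12, 13, 10]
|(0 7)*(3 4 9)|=6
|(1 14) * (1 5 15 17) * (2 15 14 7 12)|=6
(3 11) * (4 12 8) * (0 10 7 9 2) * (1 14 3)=[10, 14, 0, 11, 12, 5, 6, 9, 4, 2, 7, 1, 8, 13, 3]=(0 10 7 9 2)(1 14 3 11)(4 12 8)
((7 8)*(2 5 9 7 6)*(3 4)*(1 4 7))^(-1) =(1 9 5 2 6 8 7 3 4)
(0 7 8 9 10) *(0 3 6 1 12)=(0 7 8 9 10 3 6 1 12)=[7, 12, 2, 6, 4, 5, 1, 8, 9, 10, 3, 11, 0]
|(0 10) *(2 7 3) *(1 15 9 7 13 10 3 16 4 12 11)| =40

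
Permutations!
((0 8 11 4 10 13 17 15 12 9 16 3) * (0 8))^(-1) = (3 16 9 12 15 17 13 10 4 11 8)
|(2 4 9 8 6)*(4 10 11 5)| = 8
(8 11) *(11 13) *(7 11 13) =[0, 1, 2, 3, 4, 5, 6, 11, 7, 9, 10, 8, 12, 13] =(13)(7 11 8)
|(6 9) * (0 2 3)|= 6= |(0 2 3)(6 9)|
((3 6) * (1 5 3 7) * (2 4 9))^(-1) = (1 7 6 3 5)(2 9 4)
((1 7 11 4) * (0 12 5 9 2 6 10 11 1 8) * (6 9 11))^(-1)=((0 12 5 11 4 8)(1 7)(2 9)(6 10))^(-1)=(0 8 4 11 5 12)(1 7)(2 9)(6 10)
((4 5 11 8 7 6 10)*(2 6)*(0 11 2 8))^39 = ((0 11)(2 6 10 4 5)(7 8))^39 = (0 11)(2 5 4 10 6)(7 8)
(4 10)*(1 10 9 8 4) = (1 10)(4 9 8) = [0, 10, 2, 3, 9, 5, 6, 7, 4, 8, 1]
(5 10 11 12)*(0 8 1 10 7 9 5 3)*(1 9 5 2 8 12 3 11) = [12, 10, 8, 0, 4, 7, 6, 5, 9, 2, 1, 3, 11] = (0 12 11 3)(1 10)(2 8 9)(5 7)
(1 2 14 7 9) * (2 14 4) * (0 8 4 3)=(0 8 4 2 3)(1 14 7 9)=[8, 14, 3, 0, 2, 5, 6, 9, 4, 1, 10, 11, 12, 13, 7]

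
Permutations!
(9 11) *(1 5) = (1 5)(9 11) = [0, 5, 2, 3, 4, 1, 6, 7, 8, 11, 10, 9]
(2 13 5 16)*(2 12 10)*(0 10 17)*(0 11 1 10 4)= (0 4)(1 10 2 13 5 16 12 17 11)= [4, 10, 13, 3, 0, 16, 6, 7, 8, 9, 2, 1, 17, 5, 14, 15, 12, 11]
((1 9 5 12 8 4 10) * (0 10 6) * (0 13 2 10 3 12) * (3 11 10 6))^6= ((0 11 10 1 9 5)(2 6 13)(3 12 8 4))^6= (13)(3 8)(4 12)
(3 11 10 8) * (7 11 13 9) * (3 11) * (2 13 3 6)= (2 13 9 7 6)(8 11 10)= [0, 1, 13, 3, 4, 5, 2, 6, 11, 7, 8, 10, 12, 9]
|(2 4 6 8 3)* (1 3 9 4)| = |(1 3 2)(4 6 8 9)| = 12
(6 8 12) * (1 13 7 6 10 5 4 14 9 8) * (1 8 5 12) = [0, 13, 2, 3, 14, 4, 8, 6, 1, 5, 12, 11, 10, 7, 9] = (1 13 7 6 8)(4 14 9 5)(10 12)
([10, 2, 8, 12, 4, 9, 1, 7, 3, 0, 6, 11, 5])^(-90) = [0, 1, 2, 3, 4, 5, 6, 7, 8, 9, 10, 11, 12]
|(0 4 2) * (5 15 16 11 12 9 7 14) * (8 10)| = |(0 4 2)(5 15 16 11 12 9 7 14)(8 10)| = 24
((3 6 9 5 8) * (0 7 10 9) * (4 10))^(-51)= ((0 7 4 10 9 5 8 3 6))^(-51)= (0 10 8)(3 7 9)(4 5 6)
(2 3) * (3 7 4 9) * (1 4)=(1 4 9 3 2 7)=[0, 4, 7, 2, 9, 5, 6, 1, 8, 3]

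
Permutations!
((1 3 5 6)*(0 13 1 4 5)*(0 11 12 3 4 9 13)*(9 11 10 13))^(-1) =((1 4 5 6 11 12 3 10 13))^(-1) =(1 13 10 3 12 11 6 5 4)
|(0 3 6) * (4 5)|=|(0 3 6)(4 5)|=6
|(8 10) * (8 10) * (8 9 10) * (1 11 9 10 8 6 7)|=7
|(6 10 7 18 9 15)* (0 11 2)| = |(0 11 2)(6 10 7 18 9 15)| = 6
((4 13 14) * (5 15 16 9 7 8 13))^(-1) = ((4 5 15 16 9 7 8 13 14))^(-1) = (4 14 13 8 7 9 16 15 5)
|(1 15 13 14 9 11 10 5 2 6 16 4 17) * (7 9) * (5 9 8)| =|(1 15 13 14 7 8 5 2 6 16 4 17)(9 11 10)| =12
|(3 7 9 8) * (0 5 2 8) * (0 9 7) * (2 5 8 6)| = |(9)(0 8 3)(2 6)| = 6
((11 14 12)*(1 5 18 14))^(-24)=((1 5 18 14 12 11))^(-24)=(18)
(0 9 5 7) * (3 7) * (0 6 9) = (3 7 6 9 5) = [0, 1, 2, 7, 4, 3, 9, 6, 8, 5]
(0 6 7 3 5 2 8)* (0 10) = (0 6 7 3 5 2 8 10) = [6, 1, 8, 5, 4, 2, 7, 3, 10, 9, 0]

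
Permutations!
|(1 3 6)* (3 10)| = 4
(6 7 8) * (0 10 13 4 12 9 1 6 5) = (0 10 13 4 12 9 1 6 7 8 5) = [10, 6, 2, 3, 12, 0, 7, 8, 5, 1, 13, 11, 9, 4]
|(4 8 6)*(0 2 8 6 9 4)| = |(0 2 8 9 4 6)| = 6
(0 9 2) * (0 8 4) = (0 9 2 8 4) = [9, 1, 8, 3, 0, 5, 6, 7, 4, 2]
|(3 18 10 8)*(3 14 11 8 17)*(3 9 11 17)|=15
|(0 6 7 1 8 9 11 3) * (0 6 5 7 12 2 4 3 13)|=40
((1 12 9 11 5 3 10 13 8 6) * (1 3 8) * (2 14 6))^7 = (1 14 9 3 5 13 2 12 6 11 10 8)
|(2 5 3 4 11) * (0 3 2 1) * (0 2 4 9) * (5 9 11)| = 6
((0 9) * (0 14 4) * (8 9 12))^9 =(0 9)(4 8)(12 14)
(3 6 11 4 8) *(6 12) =(3 12 6 11 4 8) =[0, 1, 2, 12, 8, 5, 11, 7, 3, 9, 10, 4, 6]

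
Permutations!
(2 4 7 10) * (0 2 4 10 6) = (0 2 10 4 7 6) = [2, 1, 10, 3, 7, 5, 0, 6, 8, 9, 4]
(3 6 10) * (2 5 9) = [0, 1, 5, 6, 4, 9, 10, 7, 8, 2, 3] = (2 5 9)(3 6 10)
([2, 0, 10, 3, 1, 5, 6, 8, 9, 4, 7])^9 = (0 2 10 7 8 9 4 1)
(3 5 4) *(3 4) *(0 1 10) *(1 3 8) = (0 3 5 8 1 10) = [3, 10, 2, 5, 4, 8, 6, 7, 1, 9, 0]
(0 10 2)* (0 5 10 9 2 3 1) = [9, 0, 5, 1, 4, 10, 6, 7, 8, 2, 3] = (0 9 2 5 10 3 1)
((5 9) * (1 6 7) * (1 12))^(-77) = (1 12 7 6)(5 9)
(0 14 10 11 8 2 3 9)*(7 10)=[14, 1, 3, 9, 4, 5, 6, 10, 2, 0, 11, 8, 12, 13, 7]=(0 14 7 10 11 8 2 3 9)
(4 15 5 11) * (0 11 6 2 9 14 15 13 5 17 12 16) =(0 11 4 13 5 6 2 9 14 15 17 12 16) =[11, 1, 9, 3, 13, 6, 2, 7, 8, 14, 10, 4, 16, 5, 15, 17, 0, 12]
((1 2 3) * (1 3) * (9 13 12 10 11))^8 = (9 10 13 11 12)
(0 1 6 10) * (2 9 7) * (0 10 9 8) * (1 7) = (10)(0 7 2 8)(1 6 9) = [7, 6, 8, 3, 4, 5, 9, 2, 0, 1, 10]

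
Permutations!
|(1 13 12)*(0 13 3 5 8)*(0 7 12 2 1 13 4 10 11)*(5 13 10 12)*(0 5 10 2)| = |(0 4 12 2 1 3 13)(5 8 7 10 11)| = 35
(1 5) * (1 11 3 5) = [0, 1, 2, 5, 4, 11, 6, 7, 8, 9, 10, 3] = (3 5 11)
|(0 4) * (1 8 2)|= 6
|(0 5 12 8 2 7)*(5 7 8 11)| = |(0 7)(2 8)(5 12 11)| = 6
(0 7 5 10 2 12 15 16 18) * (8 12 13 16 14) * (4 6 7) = (0 4 6 7 5 10 2 13 16 18)(8 12 15 14) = [4, 1, 13, 3, 6, 10, 7, 5, 12, 9, 2, 11, 15, 16, 8, 14, 18, 17, 0]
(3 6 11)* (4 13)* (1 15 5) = [0, 15, 2, 6, 13, 1, 11, 7, 8, 9, 10, 3, 12, 4, 14, 5] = (1 15 5)(3 6 11)(4 13)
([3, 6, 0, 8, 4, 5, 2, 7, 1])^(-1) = [2, 8, 6, 0, 4, 5, 1, 7, 3]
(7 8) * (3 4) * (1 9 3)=(1 9 3 4)(7 8)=[0, 9, 2, 4, 1, 5, 6, 8, 7, 3]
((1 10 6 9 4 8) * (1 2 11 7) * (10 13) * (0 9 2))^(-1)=((0 9 4 8)(1 13 10 6 2 11 7))^(-1)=(0 8 4 9)(1 7 11 2 6 10 13)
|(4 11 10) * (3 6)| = 6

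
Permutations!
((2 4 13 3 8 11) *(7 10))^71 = ((2 4 13 3 8 11)(7 10))^71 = (2 11 8 3 13 4)(7 10)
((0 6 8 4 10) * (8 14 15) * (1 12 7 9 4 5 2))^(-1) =((0 6 14 15 8 5 2 1 12 7 9 4 10))^(-1) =(0 10 4 9 7 12 1 2 5 8 15 14 6)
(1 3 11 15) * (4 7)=(1 3 11 15)(4 7)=[0, 3, 2, 11, 7, 5, 6, 4, 8, 9, 10, 15, 12, 13, 14, 1]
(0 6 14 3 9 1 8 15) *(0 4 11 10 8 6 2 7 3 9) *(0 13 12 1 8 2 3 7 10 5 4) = [3, 6, 10, 13, 11, 4, 14, 7, 15, 8, 2, 5, 1, 12, 9, 0] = (0 3 13 12 1 6 14 9 8 15)(2 10)(4 11 5)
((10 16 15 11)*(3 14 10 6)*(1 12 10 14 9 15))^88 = ((1 12 10 16)(3 9 15 11 6))^88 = (16)(3 11 9 6 15)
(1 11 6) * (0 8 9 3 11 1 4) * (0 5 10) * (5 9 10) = (0 8 10)(3 11 6 4 9) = [8, 1, 2, 11, 9, 5, 4, 7, 10, 3, 0, 6]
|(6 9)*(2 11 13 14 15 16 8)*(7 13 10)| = |(2 11 10 7 13 14 15 16 8)(6 9)| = 18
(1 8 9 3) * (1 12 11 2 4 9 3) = (1 8 3 12 11 2 4 9) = [0, 8, 4, 12, 9, 5, 6, 7, 3, 1, 10, 2, 11]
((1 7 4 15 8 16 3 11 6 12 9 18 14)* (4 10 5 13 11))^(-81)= (1 12 5 14 6 10 18 11 7 9 13)(3 16 8 15 4)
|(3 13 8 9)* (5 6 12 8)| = 7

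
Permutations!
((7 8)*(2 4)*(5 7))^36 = (8) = ((2 4)(5 7 8))^36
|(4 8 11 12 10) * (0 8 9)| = 7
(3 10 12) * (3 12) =(12)(3 10) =[0, 1, 2, 10, 4, 5, 6, 7, 8, 9, 3, 11, 12]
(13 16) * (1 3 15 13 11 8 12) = [0, 3, 2, 15, 4, 5, 6, 7, 12, 9, 10, 8, 1, 16, 14, 13, 11] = (1 3 15 13 16 11 8 12)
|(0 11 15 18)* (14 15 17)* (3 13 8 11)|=|(0 3 13 8 11 17 14 15 18)|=9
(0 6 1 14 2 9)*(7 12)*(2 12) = (0 6 1 14 12 7 2 9) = [6, 14, 9, 3, 4, 5, 1, 2, 8, 0, 10, 11, 7, 13, 12]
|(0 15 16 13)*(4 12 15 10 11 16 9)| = 20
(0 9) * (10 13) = (0 9)(10 13) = [9, 1, 2, 3, 4, 5, 6, 7, 8, 0, 13, 11, 12, 10]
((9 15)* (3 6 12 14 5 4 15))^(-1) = ((3 6 12 14 5 4 15 9))^(-1) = (3 9 15 4 5 14 12 6)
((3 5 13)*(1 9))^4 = (3 5 13) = ((1 9)(3 5 13))^4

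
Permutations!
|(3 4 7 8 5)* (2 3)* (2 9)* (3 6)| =|(2 6 3 4 7 8 5 9)| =8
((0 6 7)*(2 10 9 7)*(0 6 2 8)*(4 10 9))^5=((0 2 9 7 6 8)(4 10))^5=(0 8 6 7 9 2)(4 10)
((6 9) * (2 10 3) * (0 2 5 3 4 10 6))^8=(10)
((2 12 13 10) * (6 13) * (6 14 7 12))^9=((2 6 13 10)(7 12 14))^9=(14)(2 6 13 10)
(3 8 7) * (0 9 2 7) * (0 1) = (0 9 2 7 3 8 1) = [9, 0, 7, 8, 4, 5, 6, 3, 1, 2]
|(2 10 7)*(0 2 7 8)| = |(0 2 10 8)| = 4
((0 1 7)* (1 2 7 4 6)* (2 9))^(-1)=(0 7 2 9)(1 6 4)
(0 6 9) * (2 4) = (0 6 9)(2 4) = [6, 1, 4, 3, 2, 5, 9, 7, 8, 0]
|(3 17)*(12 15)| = |(3 17)(12 15)| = 2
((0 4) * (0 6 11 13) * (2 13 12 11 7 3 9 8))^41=((0 4 6 7 3 9 8 2 13)(11 12))^41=(0 9 4 8 6 2 7 13 3)(11 12)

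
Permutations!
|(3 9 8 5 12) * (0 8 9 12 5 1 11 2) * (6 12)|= 15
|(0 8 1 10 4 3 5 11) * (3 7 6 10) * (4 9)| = |(0 8 1 3 5 11)(4 7 6 10 9)| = 30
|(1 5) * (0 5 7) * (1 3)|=|(0 5 3 1 7)|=5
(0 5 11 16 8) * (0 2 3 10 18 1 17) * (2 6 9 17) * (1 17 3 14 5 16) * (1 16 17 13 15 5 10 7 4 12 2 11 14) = (0 17)(1 11 16 8 6 9 3 7 4 12 2)(5 14 10 18 13 15) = [17, 11, 1, 7, 12, 14, 9, 4, 6, 3, 18, 16, 2, 15, 10, 5, 8, 0, 13]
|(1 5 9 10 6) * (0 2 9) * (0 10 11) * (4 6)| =|(0 2 9 11)(1 5 10 4 6)| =20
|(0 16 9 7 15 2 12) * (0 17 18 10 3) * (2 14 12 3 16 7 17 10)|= 12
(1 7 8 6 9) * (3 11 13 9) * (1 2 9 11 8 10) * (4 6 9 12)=[0, 7, 12, 8, 6, 5, 3, 10, 9, 2, 1, 13, 4, 11]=(1 7 10)(2 12 4 6 3 8 9)(11 13)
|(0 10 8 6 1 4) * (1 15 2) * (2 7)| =|(0 10 8 6 15 7 2 1 4)| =9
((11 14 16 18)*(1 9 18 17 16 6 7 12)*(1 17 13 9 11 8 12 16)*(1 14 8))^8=((1 11 8 12 17 14 6 7 16 13 9 18))^8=(1 16 17)(6 8 9)(7 12 18)(11 13 14)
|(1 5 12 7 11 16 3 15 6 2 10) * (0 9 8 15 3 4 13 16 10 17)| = 42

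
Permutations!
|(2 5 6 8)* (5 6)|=3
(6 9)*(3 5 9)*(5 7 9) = [0, 1, 2, 7, 4, 5, 3, 9, 8, 6] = (3 7 9 6)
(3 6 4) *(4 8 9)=[0, 1, 2, 6, 3, 5, 8, 7, 9, 4]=(3 6 8 9 4)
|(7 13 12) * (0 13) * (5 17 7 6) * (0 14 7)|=6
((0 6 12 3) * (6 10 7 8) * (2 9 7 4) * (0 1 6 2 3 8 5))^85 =(0 10 4 3 1 6 12 8 2 9 7 5)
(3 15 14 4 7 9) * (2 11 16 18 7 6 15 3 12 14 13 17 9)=(2 11 16 18 7)(4 6 15 13 17 9 12 14)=[0, 1, 11, 3, 6, 5, 15, 2, 8, 12, 10, 16, 14, 17, 4, 13, 18, 9, 7]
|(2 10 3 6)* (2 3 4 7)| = 4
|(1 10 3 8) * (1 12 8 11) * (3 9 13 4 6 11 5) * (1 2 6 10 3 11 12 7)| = 36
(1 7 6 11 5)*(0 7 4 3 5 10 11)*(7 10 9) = (0 10 11 9 7 6)(1 4 3 5) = [10, 4, 2, 5, 3, 1, 0, 6, 8, 7, 11, 9]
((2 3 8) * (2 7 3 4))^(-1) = (2 4)(3 7 8) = ((2 4)(3 8 7))^(-1)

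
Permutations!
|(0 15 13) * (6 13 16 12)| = |(0 15 16 12 6 13)| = 6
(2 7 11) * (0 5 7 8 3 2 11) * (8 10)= (11)(0 5 7)(2 10 8 3)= [5, 1, 10, 2, 4, 7, 6, 0, 3, 9, 8, 11]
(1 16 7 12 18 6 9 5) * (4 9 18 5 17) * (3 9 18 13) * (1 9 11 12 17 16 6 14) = [0, 6, 2, 11, 18, 9, 13, 17, 8, 16, 10, 12, 5, 3, 1, 15, 7, 4, 14] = (1 6 13 3 11 12 5 9 16 7 17 4 18 14)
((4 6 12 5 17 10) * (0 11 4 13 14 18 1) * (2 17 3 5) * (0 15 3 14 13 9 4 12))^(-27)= (1 5)(3 18)(14 15)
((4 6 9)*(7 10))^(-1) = (4 9 6)(7 10)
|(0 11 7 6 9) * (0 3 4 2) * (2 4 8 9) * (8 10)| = 20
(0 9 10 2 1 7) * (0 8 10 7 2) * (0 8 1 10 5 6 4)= (0 9 7 1 2 10 8 5 6 4)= [9, 2, 10, 3, 0, 6, 4, 1, 5, 7, 8]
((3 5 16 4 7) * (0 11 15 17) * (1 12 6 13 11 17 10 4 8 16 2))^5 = (0 17)(1 15 5 13 7 12 10 2 11 3 6 4)(8 16)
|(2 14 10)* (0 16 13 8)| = 12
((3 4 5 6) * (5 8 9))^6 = ((3 4 8 9 5 6))^6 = (9)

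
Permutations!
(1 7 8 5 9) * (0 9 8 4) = (0 9 1 7 4)(5 8) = [9, 7, 2, 3, 0, 8, 6, 4, 5, 1]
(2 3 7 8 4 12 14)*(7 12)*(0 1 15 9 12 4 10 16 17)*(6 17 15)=(0 1 6 17)(2 3 4 7 8 10 16 15 9 12 14)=[1, 6, 3, 4, 7, 5, 17, 8, 10, 12, 16, 11, 14, 13, 2, 9, 15, 0]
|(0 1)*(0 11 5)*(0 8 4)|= 6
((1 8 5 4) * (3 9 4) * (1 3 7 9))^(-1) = ((1 8 5 7 9 4 3))^(-1) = (1 3 4 9 7 5 8)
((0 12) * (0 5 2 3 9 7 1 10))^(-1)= (0 10 1 7 9 3 2 5 12)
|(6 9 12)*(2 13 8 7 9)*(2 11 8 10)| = 6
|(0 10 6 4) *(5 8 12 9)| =|(0 10 6 4)(5 8 12 9)| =4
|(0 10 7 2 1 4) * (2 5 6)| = 8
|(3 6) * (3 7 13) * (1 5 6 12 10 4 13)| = |(1 5 6 7)(3 12 10 4 13)| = 20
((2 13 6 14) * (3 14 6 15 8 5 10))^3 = (2 8 3 13 5 14 15 10) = ((2 13 15 8 5 10 3 14))^3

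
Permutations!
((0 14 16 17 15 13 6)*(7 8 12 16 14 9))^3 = ((0 9 7 8 12 16 17 15 13 6))^3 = (0 8 17 6 7 16 13 9 12 15)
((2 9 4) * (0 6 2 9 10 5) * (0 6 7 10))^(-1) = ((0 7 10 5 6 2)(4 9))^(-1) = (0 2 6 5 10 7)(4 9)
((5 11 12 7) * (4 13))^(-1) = (4 13)(5 7 12 11) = ((4 13)(5 11 12 7))^(-1)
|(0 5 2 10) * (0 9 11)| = 6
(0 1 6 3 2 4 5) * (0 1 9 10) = (0 9 10)(1 6 3 2 4 5) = [9, 6, 4, 2, 5, 1, 3, 7, 8, 10, 0]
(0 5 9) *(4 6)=(0 5 9)(4 6)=[5, 1, 2, 3, 6, 9, 4, 7, 8, 0]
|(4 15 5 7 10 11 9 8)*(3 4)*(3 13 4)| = |(4 15 5 7 10 11 9 8 13)| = 9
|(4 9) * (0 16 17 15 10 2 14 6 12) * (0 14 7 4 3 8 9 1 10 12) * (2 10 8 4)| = |(0 16 17 15 12 14 6)(1 8 9 3 4)(2 7)| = 70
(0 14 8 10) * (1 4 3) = (0 14 8 10)(1 4 3) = [14, 4, 2, 1, 3, 5, 6, 7, 10, 9, 0, 11, 12, 13, 8]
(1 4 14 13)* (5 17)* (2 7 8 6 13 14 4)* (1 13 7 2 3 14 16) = [0, 3, 2, 14, 4, 17, 7, 8, 6, 9, 10, 11, 12, 13, 16, 15, 1, 5] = (1 3 14 16)(5 17)(6 7 8)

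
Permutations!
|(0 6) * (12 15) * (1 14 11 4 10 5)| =6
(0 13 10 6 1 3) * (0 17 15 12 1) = (0 13 10 6)(1 3 17 15 12) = [13, 3, 2, 17, 4, 5, 0, 7, 8, 9, 6, 11, 1, 10, 14, 12, 16, 15]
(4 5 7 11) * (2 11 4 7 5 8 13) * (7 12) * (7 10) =[0, 1, 11, 3, 8, 5, 6, 4, 13, 9, 7, 12, 10, 2] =(2 11 12 10 7 4 8 13)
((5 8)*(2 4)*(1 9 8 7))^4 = (1 7 5 8 9)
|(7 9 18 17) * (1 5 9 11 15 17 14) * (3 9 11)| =|(1 5 11 15 17 7 3 9 18 14)| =10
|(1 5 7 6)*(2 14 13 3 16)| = |(1 5 7 6)(2 14 13 3 16)| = 20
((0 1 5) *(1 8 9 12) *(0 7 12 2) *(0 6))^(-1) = ((0 8 9 2 6)(1 5 7 12))^(-1) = (0 6 2 9 8)(1 12 7 5)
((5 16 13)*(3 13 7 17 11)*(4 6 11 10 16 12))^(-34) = (3 13 5 12 4 6 11)(7 10)(16 17)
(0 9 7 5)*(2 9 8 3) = [8, 1, 9, 2, 4, 0, 6, 5, 3, 7] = (0 8 3 2 9 7 5)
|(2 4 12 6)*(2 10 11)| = |(2 4 12 6 10 11)| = 6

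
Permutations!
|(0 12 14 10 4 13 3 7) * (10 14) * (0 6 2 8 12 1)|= 18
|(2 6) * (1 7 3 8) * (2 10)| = 12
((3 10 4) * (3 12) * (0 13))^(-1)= (0 13)(3 12 4 10)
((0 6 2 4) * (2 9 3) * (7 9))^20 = ((0 6 7 9 3 2 4))^20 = (0 4 2 3 9 7 6)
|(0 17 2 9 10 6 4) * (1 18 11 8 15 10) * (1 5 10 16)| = 24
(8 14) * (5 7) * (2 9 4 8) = (2 9 4 8 14)(5 7) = [0, 1, 9, 3, 8, 7, 6, 5, 14, 4, 10, 11, 12, 13, 2]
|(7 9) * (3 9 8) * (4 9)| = |(3 4 9 7 8)| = 5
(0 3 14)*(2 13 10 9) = (0 3 14)(2 13 10 9) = [3, 1, 13, 14, 4, 5, 6, 7, 8, 2, 9, 11, 12, 10, 0]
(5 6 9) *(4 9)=(4 9 5 6)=[0, 1, 2, 3, 9, 6, 4, 7, 8, 5]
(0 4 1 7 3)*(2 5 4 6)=(0 6 2 5 4 1 7 3)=[6, 7, 5, 0, 1, 4, 2, 3]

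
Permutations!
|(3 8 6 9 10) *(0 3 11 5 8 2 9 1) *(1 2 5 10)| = 8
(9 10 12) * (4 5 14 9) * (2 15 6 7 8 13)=[0, 1, 15, 3, 5, 14, 7, 8, 13, 10, 12, 11, 4, 2, 9, 6]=(2 15 6 7 8 13)(4 5 14 9 10 12)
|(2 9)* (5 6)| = 2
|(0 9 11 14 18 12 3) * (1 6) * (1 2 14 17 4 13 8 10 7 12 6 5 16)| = |(0 9 11 17 4 13 8 10 7 12 3)(1 5 16)(2 14 18 6)| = 132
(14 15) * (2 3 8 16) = (2 3 8 16)(14 15) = [0, 1, 3, 8, 4, 5, 6, 7, 16, 9, 10, 11, 12, 13, 15, 14, 2]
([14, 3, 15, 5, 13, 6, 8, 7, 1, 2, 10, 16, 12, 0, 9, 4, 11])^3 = [2, 6, 13, 8, 14, 1, 3, 7, 5, 4, 10, 16, 12, 9, 15, 0, 11]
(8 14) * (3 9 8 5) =(3 9 8 14 5) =[0, 1, 2, 9, 4, 3, 6, 7, 14, 8, 10, 11, 12, 13, 5]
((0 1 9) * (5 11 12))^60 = (12)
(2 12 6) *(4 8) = (2 12 6)(4 8) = [0, 1, 12, 3, 8, 5, 2, 7, 4, 9, 10, 11, 6]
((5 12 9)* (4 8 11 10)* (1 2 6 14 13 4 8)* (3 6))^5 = ((1 2 3 6 14 13 4)(5 12 9)(8 11 10))^5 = (1 13 6 2 4 14 3)(5 9 12)(8 10 11)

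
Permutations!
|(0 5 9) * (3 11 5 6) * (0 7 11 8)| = |(0 6 3 8)(5 9 7 11)| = 4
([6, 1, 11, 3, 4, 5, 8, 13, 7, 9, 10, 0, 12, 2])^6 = [11, 1, 13, 3, 4, 5, 0, 8, 6, 9, 10, 2, 12, 7]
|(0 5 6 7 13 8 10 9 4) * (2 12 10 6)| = |(0 5 2 12 10 9 4)(6 7 13 8)| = 28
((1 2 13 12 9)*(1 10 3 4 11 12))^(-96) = ((1 2 13)(3 4 11 12 9 10))^(-96) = (13)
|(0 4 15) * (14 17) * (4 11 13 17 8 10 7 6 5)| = 12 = |(0 11 13 17 14 8 10 7 6 5 4 15)|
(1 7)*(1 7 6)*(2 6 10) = (1 10 2 6) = [0, 10, 6, 3, 4, 5, 1, 7, 8, 9, 2]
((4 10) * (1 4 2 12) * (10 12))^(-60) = (12)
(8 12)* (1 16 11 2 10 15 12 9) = (1 16 11 2 10 15 12 8 9) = [0, 16, 10, 3, 4, 5, 6, 7, 9, 1, 15, 2, 8, 13, 14, 12, 11]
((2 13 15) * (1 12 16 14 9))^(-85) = ((1 12 16 14 9)(2 13 15))^(-85) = (16)(2 15 13)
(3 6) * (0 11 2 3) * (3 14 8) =(0 11 2 14 8 3 6) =[11, 1, 14, 6, 4, 5, 0, 7, 3, 9, 10, 2, 12, 13, 8]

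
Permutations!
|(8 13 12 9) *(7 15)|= |(7 15)(8 13 12 9)|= 4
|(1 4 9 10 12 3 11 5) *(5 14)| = 9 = |(1 4 9 10 12 3 11 14 5)|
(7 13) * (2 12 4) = (2 12 4)(7 13) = [0, 1, 12, 3, 2, 5, 6, 13, 8, 9, 10, 11, 4, 7]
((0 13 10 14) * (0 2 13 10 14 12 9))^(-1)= (0 9 12 10)(2 14 13)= ((0 10 12 9)(2 13 14))^(-1)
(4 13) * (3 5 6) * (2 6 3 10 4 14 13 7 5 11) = (2 6 10 4 7 5 3 11)(13 14) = [0, 1, 6, 11, 7, 3, 10, 5, 8, 9, 4, 2, 12, 14, 13]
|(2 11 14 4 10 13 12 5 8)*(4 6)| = |(2 11 14 6 4 10 13 12 5 8)| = 10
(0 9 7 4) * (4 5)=(0 9 7 5 4)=[9, 1, 2, 3, 0, 4, 6, 5, 8, 7]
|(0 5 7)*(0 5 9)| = |(0 9)(5 7)| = 2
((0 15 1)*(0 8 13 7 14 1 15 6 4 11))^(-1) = ((15)(0 6 4 11)(1 8 13 7 14))^(-1) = (15)(0 11 4 6)(1 14 7 13 8)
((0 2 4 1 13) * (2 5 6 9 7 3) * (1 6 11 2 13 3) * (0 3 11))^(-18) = (13)(1 4 7 2 9 11 6)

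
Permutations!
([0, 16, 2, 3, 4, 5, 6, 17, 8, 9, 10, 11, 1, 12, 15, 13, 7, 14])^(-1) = [0, 12, 2, 3, 4, 5, 6, 16, 8, 9, 10, 11, 13, 15, 17, 14, 1, 7]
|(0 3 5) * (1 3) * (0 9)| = 5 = |(0 1 3 5 9)|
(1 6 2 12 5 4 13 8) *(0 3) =[3, 6, 12, 0, 13, 4, 2, 7, 1, 9, 10, 11, 5, 8] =(0 3)(1 6 2 12 5 4 13 8)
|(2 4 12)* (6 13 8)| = |(2 4 12)(6 13 8)| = 3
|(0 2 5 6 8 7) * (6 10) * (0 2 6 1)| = |(0 6 8 7 2 5 10 1)| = 8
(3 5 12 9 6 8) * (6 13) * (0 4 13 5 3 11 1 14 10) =(0 4 13 6 8 11 1 14 10)(5 12 9) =[4, 14, 2, 3, 13, 12, 8, 7, 11, 5, 0, 1, 9, 6, 10]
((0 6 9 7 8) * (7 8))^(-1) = (0 8 9 6)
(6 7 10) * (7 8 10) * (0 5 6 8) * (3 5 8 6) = (0 8 10 6)(3 5) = [8, 1, 2, 5, 4, 3, 0, 7, 10, 9, 6]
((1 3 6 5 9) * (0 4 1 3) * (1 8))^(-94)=(0 8)(1 4)(3 5)(6 9)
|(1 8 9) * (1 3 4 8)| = |(3 4 8 9)| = 4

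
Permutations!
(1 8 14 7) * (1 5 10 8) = (5 10 8 14 7) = [0, 1, 2, 3, 4, 10, 6, 5, 14, 9, 8, 11, 12, 13, 7]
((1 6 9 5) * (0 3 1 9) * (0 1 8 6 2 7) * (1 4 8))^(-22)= ((0 3 1 2 7)(4 8 6)(5 9))^(-22)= (9)(0 2 3 7 1)(4 6 8)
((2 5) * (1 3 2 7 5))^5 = (1 2 3)(5 7)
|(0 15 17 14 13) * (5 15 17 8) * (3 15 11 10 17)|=10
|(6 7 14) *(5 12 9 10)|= 12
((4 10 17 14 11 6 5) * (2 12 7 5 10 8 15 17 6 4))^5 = (2 12 7 5)(4 11 14 17 15 8)(6 10)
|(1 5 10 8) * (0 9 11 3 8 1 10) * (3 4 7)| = 10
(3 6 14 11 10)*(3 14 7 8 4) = (3 6 7 8 4)(10 14 11) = [0, 1, 2, 6, 3, 5, 7, 8, 4, 9, 14, 10, 12, 13, 11]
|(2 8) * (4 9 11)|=6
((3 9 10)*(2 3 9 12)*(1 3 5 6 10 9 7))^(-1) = ((1 3 12 2 5 6 10 7))^(-1) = (1 7 10 6 5 2 12 3)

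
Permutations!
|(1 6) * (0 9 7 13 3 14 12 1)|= 9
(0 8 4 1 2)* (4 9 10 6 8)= (0 4 1 2)(6 8 9 10)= [4, 2, 0, 3, 1, 5, 8, 7, 9, 10, 6]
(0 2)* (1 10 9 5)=(0 2)(1 10 9 5)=[2, 10, 0, 3, 4, 1, 6, 7, 8, 5, 9]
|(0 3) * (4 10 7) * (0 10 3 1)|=|(0 1)(3 10 7 4)|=4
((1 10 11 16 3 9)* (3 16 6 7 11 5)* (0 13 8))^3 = (16)(1 3 10 9 5)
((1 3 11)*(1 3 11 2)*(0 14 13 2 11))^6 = (0 14 13 2 1)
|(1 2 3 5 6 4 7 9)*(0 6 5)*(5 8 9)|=|(0 6 4 7 5 8 9 1 2 3)|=10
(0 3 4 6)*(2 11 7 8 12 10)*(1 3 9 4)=(0 9 4 6)(1 3)(2 11 7 8 12 10)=[9, 3, 11, 1, 6, 5, 0, 8, 12, 4, 2, 7, 10]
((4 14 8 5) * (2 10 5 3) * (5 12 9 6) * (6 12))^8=(14)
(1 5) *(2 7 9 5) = (1 2 7 9 5) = [0, 2, 7, 3, 4, 1, 6, 9, 8, 5]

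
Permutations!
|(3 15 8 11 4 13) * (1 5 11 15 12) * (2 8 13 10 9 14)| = |(1 5 11 4 10 9 14 2 8 15 13 3 12)| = 13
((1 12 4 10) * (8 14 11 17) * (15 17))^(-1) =((1 12 4 10)(8 14 11 15 17))^(-1) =(1 10 4 12)(8 17 15 11 14)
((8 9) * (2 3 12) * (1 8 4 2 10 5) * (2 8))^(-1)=(1 5 10 12 3 2)(4 9 8)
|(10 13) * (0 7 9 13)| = 5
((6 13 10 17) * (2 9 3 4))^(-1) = (2 4 3 9)(6 17 10 13)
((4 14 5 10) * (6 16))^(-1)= ((4 14 5 10)(6 16))^(-1)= (4 10 5 14)(6 16)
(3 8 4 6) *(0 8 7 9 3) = (0 8 4 6)(3 7 9) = [8, 1, 2, 7, 6, 5, 0, 9, 4, 3]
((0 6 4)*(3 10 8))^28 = (0 6 4)(3 10 8)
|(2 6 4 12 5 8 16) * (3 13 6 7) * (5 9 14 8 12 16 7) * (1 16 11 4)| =12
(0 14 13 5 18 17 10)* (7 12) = [14, 1, 2, 3, 4, 18, 6, 12, 8, 9, 0, 11, 7, 5, 13, 15, 16, 10, 17] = (0 14 13 5 18 17 10)(7 12)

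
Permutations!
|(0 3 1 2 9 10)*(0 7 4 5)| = |(0 3 1 2 9 10 7 4 5)| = 9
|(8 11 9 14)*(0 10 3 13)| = 4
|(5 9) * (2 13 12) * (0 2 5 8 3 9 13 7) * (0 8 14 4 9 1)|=6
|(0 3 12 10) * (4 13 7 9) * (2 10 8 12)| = |(0 3 2 10)(4 13 7 9)(8 12)| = 4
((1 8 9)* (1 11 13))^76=(1 8 9 11 13)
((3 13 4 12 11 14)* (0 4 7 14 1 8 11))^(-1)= ((0 4 12)(1 8 11)(3 13 7 14))^(-1)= (0 12 4)(1 11 8)(3 14 7 13)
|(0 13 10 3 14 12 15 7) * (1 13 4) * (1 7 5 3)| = |(0 4 7)(1 13 10)(3 14 12 15 5)| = 15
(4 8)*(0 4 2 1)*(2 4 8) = (0 8 4 2 1) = [8, 0, 1, 3, 2, 5, 6, 7, 4]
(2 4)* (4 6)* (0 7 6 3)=(0 7 6 4 2 3)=[7, 1, 3, 0, 2, 5, 4, 6]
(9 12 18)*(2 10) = (2 10)(9 12 18) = [0, 1, 10, 3, 4, 5, 6, 7, 8, 12, 2, 11, 18, 13, 14, 15, 16, 17, 9]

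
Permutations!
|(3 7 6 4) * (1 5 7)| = 6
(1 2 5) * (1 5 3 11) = (1 2 3 11) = [0, 2, 3, 11, 4, 5, 6, 7, 8, 9, 10, 1]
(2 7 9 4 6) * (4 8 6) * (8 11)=(2 7 9 11 8 6)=[0, 1, 7, 3, 4, 5, 2, 9, 6, 11, 10, 8]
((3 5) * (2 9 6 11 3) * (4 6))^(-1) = ((2 9 4 6 11 3 5))^(-1) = (2 5 3 11 6 4 9)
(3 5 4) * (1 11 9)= [0, 11, 2, 5, 3, 4, 6, 7, 8, 1, 10, 9]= (1 11 9)(3 5 4)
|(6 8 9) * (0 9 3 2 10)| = 7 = |(0 9 6 8 3 2 10)|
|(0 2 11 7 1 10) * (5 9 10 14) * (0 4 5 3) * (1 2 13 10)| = 9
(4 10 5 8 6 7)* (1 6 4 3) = (1 6 7 3)(4 10 5 8) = [0, 6, 2, 1, 10, 8, 7, 3, 4, 9, 5]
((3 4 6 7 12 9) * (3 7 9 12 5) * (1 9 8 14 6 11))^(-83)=(1 9 7 5 3 4 11)(6 8 14)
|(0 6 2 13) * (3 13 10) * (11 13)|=7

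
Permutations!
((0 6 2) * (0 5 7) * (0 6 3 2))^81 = ((0 3 2 5 7 6))^81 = (0 5)(2 6)(3 7)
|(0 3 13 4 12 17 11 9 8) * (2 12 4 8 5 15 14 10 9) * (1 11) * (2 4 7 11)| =60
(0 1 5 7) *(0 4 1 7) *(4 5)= (0 7 5)(1 4)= [7, 4, 2, 3, 1, 0, 6, 5]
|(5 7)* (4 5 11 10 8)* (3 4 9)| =|(3 4 5 7 11 10 8 9)| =8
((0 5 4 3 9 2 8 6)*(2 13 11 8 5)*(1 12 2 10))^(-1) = (0 6 8 11 13 9 3 4 5 2 12 1 10)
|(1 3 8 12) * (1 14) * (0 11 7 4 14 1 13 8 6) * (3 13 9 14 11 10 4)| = 28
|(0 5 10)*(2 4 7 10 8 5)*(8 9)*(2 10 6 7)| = 6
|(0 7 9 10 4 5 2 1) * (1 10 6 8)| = 12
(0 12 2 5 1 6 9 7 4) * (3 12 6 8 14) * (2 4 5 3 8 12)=(0 6 9 7 5 1 12 4)(2 3)(8 14)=[6, 12, 3, 2, 0, 1, 9, 5, 14, 7, 10, 11, 4, 13, 8]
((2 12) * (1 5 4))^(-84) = (12)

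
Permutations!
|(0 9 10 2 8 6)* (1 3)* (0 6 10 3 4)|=|(0 9 3 1 4)(2 8 10)|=15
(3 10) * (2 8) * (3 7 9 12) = (2 8)(3 10 7 9 12) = [0, 1, 8, 10, 4, 5, 6, 9, 2, 12, 7, 11, 3]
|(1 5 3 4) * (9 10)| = |(1 5 3 4)(9 10)| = 4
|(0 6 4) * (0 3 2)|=|(0 6 4 3 2)|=5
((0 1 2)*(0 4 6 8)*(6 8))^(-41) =(0 8 4 2 1)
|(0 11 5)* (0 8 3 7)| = 6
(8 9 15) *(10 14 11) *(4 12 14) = (4 12 14 11 10)(8 9 15) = [0, 1, 2, 3, 12, 5, 6, 7, 9, 15, 4, 10, 14, 13, 11, 8]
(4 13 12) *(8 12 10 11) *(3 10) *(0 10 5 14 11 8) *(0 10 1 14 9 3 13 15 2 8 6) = (0 1 14 11 10 6)(2 8 12 4 15)(3 5 9) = [1, 14, 8, 5, 15, 9, 0, 7, 12, 3, 6, 10, 4, 13, 11, 2]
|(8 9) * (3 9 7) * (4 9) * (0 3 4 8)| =|(0 3 8 7 4 9)| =6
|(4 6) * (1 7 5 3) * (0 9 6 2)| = 20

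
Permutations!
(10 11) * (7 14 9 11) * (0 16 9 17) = (0 16 9 11 10 7 14 17) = [16, 1, 2, 3, 4, 5, 6, 14, 8, 11, 7, 10, 12, 13, 17, 15, 9, 0]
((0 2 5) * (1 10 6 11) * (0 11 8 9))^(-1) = (0 9 8 6 10 1 11 5 2)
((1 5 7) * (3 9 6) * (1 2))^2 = (1 7)(2 5)(3 6 9)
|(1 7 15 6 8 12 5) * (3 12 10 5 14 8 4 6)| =|(1 7 15 3 12 14 8 10 5)(4 6)| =18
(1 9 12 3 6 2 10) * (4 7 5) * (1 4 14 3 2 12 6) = [0, 9, 10, 1, 7, 14, 12, 5, 8, 6, 4, 11, 2, 13, 3] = (1 9 6 12 2 10 4 7 5 14 3)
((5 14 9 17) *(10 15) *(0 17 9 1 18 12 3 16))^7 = ((0 17 5 14 1 18 12 3 16)(10 15))^7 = (0 3 18 14 17 16 12 1 5)(10 15)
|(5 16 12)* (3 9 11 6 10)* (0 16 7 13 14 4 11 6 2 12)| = 8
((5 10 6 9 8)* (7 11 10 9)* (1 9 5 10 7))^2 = (11)(1 8 6 9 10)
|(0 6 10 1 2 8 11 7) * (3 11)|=9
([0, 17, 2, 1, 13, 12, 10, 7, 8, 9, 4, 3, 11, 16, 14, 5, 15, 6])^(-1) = (1 3 11 12 5 15 16 13 4 10 6 17)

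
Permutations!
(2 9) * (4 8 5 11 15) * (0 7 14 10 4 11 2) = (0 7 14 10 4 8 5 2 9)(11 15) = [7, 1, 9, 3, 8, 2, 6, 14, 5, 0, 4, 15, 12, 13, 10, 11]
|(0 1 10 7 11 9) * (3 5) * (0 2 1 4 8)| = 6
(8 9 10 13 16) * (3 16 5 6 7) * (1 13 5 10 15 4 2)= (1 13 10 5 6 7 3 16 8 9 15 4 2)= [0, 13, 1, 16, 2, 6, 7, 3, 9, 15, 5, 11, 12, 10, 14, 4, 8]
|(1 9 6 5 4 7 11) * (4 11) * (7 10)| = |(1 9 6 5 11)(4 10 7)| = 15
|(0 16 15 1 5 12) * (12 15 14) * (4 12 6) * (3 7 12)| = 24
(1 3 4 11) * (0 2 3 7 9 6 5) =(0 2 3 4 11 1 7 9 6 5) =[2, 7, 3, 4, 11, 0, 5, 9, 8, 6, 10, 1]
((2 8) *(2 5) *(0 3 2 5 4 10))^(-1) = ((0 3 2 8 4 10))^(-1) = (0 10 4 8 2 3)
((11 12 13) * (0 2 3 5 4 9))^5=(0 9 4 5 3 2)(11 13 12)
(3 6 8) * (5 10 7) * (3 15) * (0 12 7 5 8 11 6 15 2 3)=(0 12 7 8 2 3 15)(5 10)(6 11)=[12, 1, 3, 15, 4, 10, 11, 8, 2, 9, 5, 6, 7, 13, 14, 0]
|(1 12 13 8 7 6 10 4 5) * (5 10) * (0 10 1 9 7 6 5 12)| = |(0 10 4 1)(5 9 7)(6 12 13 8)| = 12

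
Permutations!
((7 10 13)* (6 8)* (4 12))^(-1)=((4 12)(6 8)(7 10 13))^(-1)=(4 12)(6 8)(7 13 10)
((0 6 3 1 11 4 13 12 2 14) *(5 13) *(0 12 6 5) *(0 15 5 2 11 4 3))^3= (0 12 1 5)(2 11 4 13)(3 15 6 14)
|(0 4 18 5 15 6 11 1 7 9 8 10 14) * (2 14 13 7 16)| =|(0 4 18 5 15 6 11 1 16 2 14)(7 9 8 10 13)| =55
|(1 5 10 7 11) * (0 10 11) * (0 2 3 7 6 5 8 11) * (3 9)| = |(0 10 6 5)(1 8 11)(2 9 3 7)| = 12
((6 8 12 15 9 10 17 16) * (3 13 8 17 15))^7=(3 12 8 13)(6 17 16)(9 10 15)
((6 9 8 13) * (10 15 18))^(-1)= (6 13 8 9)(10 18 15)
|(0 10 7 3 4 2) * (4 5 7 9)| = 15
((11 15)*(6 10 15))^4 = ((6 10 15 11))^4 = (15)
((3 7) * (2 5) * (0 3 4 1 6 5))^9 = (0 3 7 4 1 6 5 2)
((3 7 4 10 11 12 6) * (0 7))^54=((0 7 4 10 11 12 6 3))^54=(0 6 11 4)(3 12 10 7)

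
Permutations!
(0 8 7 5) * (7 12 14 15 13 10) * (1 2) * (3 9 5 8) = (0 3 9 5)(1 2)(7 8 12 14 15 13 10) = [3, 2, 1, 9, 4, 0, 6, 8, 12, 5, 7, 11, 14, 10, 15, 13]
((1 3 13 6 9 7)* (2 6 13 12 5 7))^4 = ((13)(1 3 12 5 7)(2 6 9))^4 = (13)(1 7 5 12 3)(2 6 9)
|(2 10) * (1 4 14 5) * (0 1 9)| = 6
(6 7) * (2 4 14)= (2 4 14)(6 7)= [0, 1, 4, 3, 14, 5, 7, 6, 8, 9, 10, 11, 12, 13, 2]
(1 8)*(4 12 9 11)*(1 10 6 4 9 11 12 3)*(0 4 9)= (0 4 3 1 8 10 6 9 12 11)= [4, 8, 2, 1, 3, 5, 9, 7, 10, 12, 6, 0, 11]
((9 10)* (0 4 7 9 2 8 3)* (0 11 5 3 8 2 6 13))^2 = (0 7 10 13 4 9 6)(3 5 11)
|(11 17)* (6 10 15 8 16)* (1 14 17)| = 20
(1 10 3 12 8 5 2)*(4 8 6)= (1 10 3 12 6 4 8 5 2)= [0, 10, 1, 12, 8, 2, 4, 7, 5, 9, 3, 11, 6]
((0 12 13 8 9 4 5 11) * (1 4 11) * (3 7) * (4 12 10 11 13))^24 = ((0 10 11)(1 12 4 5)(3 7)(8 9 13))^24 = (13)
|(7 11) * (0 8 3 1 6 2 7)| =8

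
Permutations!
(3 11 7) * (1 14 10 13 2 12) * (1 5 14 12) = (1 12 5 14 10 13 2)(3 11 7) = [0, 12, 1, 11, 4, 14, 6, 3, 8, 9, 13, 7, 5, 2, 10]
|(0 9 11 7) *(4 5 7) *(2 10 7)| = |(0 9 11 4 5 2 10 7)| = 8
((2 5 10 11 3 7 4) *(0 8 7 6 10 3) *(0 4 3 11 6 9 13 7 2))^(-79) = ((0 8 2 5 11 4)(3 9 13 7)(6 10))^(-79) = (0 4 11 5 2 8)(3 9 13 7)(6 10)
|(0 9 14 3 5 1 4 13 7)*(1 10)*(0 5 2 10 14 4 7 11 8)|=|(0 9 4 13 11 8)(1 7 5 14 3 2 10)|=42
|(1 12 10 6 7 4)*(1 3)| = |(1 12 10 6 7 4 3)| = 7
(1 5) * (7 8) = (1 5)(7 8) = [0, 5, 2, 3, 4, 1, 6, 8, 7]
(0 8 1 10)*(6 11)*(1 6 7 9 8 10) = (0 10)(6 11 7 9 8) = [10, 1, 2, 3, 4, 5, 11, 9, 6, 8, 0, 7]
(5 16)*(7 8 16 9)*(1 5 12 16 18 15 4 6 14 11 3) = (1 5 9 7 8 18 15 4 6 14 11 3)(12 16) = [0, 5, 2, 1, 6, 9, 14, 8, 18, 7, 10, 3, 16, 13, 11, 4, 12, 17, 15]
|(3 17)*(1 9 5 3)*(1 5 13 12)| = |(1 9 13 12)(3 17 5)| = 12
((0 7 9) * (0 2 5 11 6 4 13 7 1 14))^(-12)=(14)(2 4)(5 13)(6 9)(7 11)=((0 1 14)(2 5 11 6 4 13 7 9))^(-12)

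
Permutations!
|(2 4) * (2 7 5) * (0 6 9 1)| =|(0 6 9 1)(2 4 7 5)| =4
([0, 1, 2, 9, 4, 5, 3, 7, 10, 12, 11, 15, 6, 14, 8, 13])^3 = (3 6 12 9)(8 15)(10 13)(11 14)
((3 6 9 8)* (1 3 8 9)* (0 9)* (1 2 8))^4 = (9)(1 8 2 6 3)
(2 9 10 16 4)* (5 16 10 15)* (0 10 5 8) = [10, 1, 9, 3, 2, 16, 6, 7, 0, 15, 5, 11, 12, 13, 14, 8, 4] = (0 10 5 16 4 2 9 15 8)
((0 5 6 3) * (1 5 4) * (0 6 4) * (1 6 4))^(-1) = ((1 5)(3 4 6))^(-1) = (1 5)(3 6 4)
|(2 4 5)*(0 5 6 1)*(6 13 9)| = 8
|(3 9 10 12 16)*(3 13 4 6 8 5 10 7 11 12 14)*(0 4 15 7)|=18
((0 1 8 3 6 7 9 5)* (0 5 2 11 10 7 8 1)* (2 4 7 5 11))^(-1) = (3 8 6)(4 9 7)(5 10 11)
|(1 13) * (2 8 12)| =|(1 13)(2 8 12)| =6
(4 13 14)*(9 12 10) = [0, 1, 2, 3, 13, 5, 6, 7, 8, 12, 9, 11, 10, 14, 4] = (4 13 14)(9 12 10)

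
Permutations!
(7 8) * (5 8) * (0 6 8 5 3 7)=(0 6 8)(3 7)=[6, 1, 2, 7, 4, 5, 8, 3, 0]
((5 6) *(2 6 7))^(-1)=((2 6 5 7))^(-1)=(2 7 5 6)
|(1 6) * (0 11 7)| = |(0 11 7)(1 6)| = 6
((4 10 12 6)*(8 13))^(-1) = ((4 10 12 6)(8 13))^(-1) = (4 6 12 10)(8 13)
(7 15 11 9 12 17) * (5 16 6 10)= (5 16 6 10)(7 15 11 9 12 17)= [0, 1, 2, 3, 4, 16, 10, 15, 8, 12, 5, 9, 17, 13, 14, 11, 6, 7]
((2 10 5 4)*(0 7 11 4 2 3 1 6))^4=((0 7 11 4 3 1 6)(2 10 5))^4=(0 3 7 1 11 6 4)(2 10 5)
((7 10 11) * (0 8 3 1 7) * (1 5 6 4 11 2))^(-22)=((0 8 3 5 6 4 11)(1 7 10 2))^(-22)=(0 11 4 6 5 3 8)(1 10)(2 7)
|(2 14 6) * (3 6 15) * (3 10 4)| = |(2 14 15 10 4 3 6)| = 7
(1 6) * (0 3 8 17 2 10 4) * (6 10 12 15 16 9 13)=(0 3 8 17 2 12 15 16 9 13 6 1 10 4)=[3, 10, 12, 8, 0, 5, 1, 7, 17, 13, 4, 11, 15, 6, 14, 16, 9, 2]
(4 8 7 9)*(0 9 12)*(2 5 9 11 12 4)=(0 11 12)(2 5 9)(4 8 7)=[11, 1, 5, 3, 8, 9, 6, 4, 7, 2, 10, 12, 0]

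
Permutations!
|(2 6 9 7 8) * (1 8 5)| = |(1 8 2 6 9 7 5)| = 7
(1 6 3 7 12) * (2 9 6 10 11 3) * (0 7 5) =[7, 10, 9, 5, 4, 0, 2, 12, 8, 6, 11, 3, 1] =(0 7 12 1 10 11 3 5)(2 9 6)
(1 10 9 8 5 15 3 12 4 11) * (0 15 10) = (0 15 3 12 4 11 1)(5 10 9 8) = [15, 0, 2, 12, 11, 10, 6, 7, 5, 8, 9, 1, 4, 13, 14, 3]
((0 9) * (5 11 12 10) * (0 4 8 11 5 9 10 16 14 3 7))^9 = (0 3 16 11 4 10 7 14 12 8 9)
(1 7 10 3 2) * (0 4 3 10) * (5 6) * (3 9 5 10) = [4, 7, 1, 2, 9, 6, 10, 0, 8, 5, 3] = (0 4 9 5 6 10 3 2 1 7)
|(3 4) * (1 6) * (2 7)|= |(1 6)(2 7)(3 4)|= 2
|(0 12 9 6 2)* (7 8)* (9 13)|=|(0 12 13 9 6 2)(7 8)|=6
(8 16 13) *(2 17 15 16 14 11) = (2 17 15 16 13 8 14 11) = [0, 1, 17, 3, 4, 5, 6, 7, 14, 9, 10, 2, 12, 8, 11, 16, 13, 15]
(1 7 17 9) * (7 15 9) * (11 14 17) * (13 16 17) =(1 15 9)(7 11 14 13 16 17) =[0, 15, 2, 3, 4, 5, 6, 11, 8, 1, 10, 14, 12, 16, 13, 9, 17, 7]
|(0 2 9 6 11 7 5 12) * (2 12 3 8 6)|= |(0 12)(2 9)(3 8 6 11 7 5)|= 6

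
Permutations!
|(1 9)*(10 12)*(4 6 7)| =6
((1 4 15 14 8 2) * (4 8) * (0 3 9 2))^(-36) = ((0 3 9 2 1 8)(4 15 14))^(-36) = (15)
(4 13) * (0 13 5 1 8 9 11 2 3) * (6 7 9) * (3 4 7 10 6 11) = (0 13 7 9 3)(1 8 11 2 4 5)(6 10) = [13, 8, 4, 0, 5, 1, 10, 9, 11, 3, 6, 2, 12, 7]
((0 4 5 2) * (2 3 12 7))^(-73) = ((0 4 5 3 12 7 2))^(-73) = (0 12 4 7 5 2 3)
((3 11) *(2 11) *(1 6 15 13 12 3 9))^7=((1 6 15 13 12 3 2 11 9))^7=(1 11 3 13 6 9 2 12 15)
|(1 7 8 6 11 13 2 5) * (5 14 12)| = 10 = |(1 7 8 6 11 13 2 14 12 5)|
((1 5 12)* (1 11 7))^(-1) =(1 7 11 12 5)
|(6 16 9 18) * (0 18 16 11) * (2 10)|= |(0 18 6 11)(2 10)(9 16)|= 4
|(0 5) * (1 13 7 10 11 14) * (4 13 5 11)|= 20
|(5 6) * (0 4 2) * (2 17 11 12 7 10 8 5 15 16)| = 13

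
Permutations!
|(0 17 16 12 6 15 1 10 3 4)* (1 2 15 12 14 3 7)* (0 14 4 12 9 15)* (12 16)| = 84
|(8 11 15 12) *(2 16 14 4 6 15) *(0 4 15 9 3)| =|(0 4 6 9 3)(2 16 14 15 12 8 11)| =35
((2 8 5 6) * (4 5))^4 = (2 6 5 4 8)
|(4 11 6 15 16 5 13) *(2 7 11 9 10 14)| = 12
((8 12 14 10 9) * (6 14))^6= (14)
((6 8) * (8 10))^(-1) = (6 8 10)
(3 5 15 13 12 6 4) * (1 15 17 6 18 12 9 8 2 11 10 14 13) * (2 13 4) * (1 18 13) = (1 15 18 12 13 9 8)(2 11 10 14 4 3 5 17 6) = [0, 15, 11, 5, 3, 17, 2, 7, 1, 8, 14, 10, 13, 9, 4, 18, 16, 6, 12]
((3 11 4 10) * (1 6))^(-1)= ((1 6)(3 11 4 10))^(-1)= (1 6)(3 10 4 11)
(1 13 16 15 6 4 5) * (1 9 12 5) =(1 13 16 15 6 4)(5 9 12) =[0, 13, 2, 3, 1, 9, 4, 7, 8, 12, 10, 11, 5, 16, 14, 6, 15]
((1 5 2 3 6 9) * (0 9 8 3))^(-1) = (0 2 5 1 9)(3 8 6)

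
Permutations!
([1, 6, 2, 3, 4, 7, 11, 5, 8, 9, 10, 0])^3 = [11, 0, 2, 3, 4, 7, 1, 5, 8, 9, 10, 6]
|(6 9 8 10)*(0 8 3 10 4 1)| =4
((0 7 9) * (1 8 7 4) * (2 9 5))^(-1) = ((0 4 1 8 7 5 2 9))^(-1) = (0 9 2 5 7 8 1 4)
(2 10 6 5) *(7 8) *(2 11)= (2 10 6 5 11)(7 8)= [0, 1, 10, 3, 4, 11, 5, 8, 7, 9, 6, 2]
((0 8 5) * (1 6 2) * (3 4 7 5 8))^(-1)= (8)(0 5 7 4 3)(1 2 6)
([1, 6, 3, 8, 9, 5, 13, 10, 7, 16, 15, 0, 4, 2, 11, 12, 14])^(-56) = (0 10)(1 15)(2 9)(3 16)(4 13)(6 12)(7 11)(8 14)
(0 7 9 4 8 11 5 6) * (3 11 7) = (0 3 11 5 6)(4 8 7 9) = [3, 1, 2, 11, 8, 6, 0, 9, 7, 4, 10, 5]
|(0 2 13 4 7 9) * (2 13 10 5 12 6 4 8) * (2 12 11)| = |(0 13 8 12 6 4 7 9)(2 10 5 11)| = 8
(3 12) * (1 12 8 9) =[0, 12, 2, 8, 4, 5, 6, 7, 9, 1, 10, 11, 3] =(1 12 3 8 9)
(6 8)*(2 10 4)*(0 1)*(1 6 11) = (0 6 8 11 1)(2 10 4) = [6, 0, 10, 3, 2, 5, 8, 7, 11, 9, 4, 1]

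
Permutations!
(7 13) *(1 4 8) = (1 4 8)(7 13) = [0, 4, 2, 3, 8, 5, 6, 13, 1, 9, 10, 11, 12, 7]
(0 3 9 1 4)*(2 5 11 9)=(0 3 2 5 11 9 1 4)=[3, 4, 5, 2, 0, 11, 6, 7, 8, 1, 10, 9]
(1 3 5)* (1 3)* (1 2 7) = (1 2 7)(3 5) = [0, 2, 7, 5, 4, 3, 6, 1]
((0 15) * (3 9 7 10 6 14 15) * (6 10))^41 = (0 15 14 6 7 9 3)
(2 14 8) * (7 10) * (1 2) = [0, 2, 14, 3, 4, 5, 6, 10, 1, 9, 7, 11, 12, 13, 8] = (1 2 14 8)(7 10)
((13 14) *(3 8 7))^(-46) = (14)(3 7 8) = ((3 8 7)(13 14))^(-46)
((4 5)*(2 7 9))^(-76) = (2 9 7)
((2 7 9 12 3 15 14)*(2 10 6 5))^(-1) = (2 5 6 10 14 15 3 12 9 7)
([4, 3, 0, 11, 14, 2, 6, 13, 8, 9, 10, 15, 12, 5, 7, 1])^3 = [7, 15, 14, 1, 13, 4, 6, 2, 8, 9, 10, 3, 12, 0, 5, 11]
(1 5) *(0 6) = (0 6)(1 5) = [6, 5, 2, 3, 4, 1, 0]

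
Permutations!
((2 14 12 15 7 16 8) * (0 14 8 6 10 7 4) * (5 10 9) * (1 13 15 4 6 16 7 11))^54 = (16)(0 12)(1 10 9 15)(4 14)(5 6 13 11)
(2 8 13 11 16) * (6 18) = (2 8 13 11 16)(6 18) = [0, 1, 8, 3, 4, 5, 18, 7, 13, 9, 10, 16, 12, 11, 14, 15, 2, 17, 6]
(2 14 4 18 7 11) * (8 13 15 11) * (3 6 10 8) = (2 14 4 18 7 3 6 10 8 13 15 11) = [0, 1, 14, 6, 18, 5, 10, 3, 13, 9, 8, 2, 12, 15, 4, 11, 16, 17, 7]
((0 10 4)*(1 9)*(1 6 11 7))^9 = ((0 10 4)(1 9 6 11 7))^9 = (1 7 11 6 9)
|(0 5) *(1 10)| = 2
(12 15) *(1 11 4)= (1 11 4)(12 15)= [0, 11, 2, 3, 1, 5, 6, 7, 8, 9, 10, 4, 15, 13, 14, 12]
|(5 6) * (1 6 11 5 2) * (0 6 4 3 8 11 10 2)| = |(0 6)(1 4 3 8 11 5 10 2)| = 8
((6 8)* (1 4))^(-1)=(1 4)(6 8)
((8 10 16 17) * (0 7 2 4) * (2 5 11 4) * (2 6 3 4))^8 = ((0 7 5 11 2 6 3 4)(8 10 16 17))^8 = (17)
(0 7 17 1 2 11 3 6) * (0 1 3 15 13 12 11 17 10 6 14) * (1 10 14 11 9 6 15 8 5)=(0 7 14)(1 2 17 3 11 8 5)(6 10 15 13 12 9)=[7, 2, 17, 11, 4, 1, 10, 14, 5, 6, 15, 8, 9, 12, 0, 13, 16, 3]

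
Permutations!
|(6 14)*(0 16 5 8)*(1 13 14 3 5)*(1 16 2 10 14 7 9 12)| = 40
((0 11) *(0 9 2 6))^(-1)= (0 6 2 9 11)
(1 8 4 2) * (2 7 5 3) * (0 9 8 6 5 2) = (0 9 8 4 7 2 1 6 5 3) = [9, 6, 1, 0, 7, 3, 5, 2, 4, 8]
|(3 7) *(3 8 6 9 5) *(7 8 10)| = |(3 8 6 9 5)(7 10)| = 10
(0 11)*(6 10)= [11, 1, 2, 3, 4, 5, 10, 7, 8, 9, 6, 0]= (0 11)(6 10)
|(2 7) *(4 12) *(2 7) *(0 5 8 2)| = |(0 5 8 2)(4 12)| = 4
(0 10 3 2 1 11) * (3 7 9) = (0 10 7 9 3 2 1 11) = [10, 11, 1, 2, 4, 5, 6, 9, 8, 3, 7, 0]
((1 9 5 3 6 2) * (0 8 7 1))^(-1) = (0 2 6 3 5 9 1 7 8)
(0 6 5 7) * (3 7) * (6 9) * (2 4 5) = [9, 1, 4, 7, 5, 3, 2, 0, 8, 6] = (0 9 6 2 4 5 3 7)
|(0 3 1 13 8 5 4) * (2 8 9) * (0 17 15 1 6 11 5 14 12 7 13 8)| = |(0 3 6 11 5 4 17 15 1 8 14 12 7 13 9 2)| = 16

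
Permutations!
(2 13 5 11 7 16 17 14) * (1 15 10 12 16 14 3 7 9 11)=(1 15 10 12 16 17 3 7 14 2 13 5)(9 11)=[0, 15, 13, 7, 4, 1, 6, 14, 8, 11, 12, 9, 16, 5, 2, 10, 17, 3]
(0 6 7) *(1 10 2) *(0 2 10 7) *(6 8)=(10)(0 8 6)(1 7 2)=[8, 7, 1, 3, 4, 5, 0, 2, 6, 9, 10]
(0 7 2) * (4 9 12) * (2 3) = (0 7 3 2)(4 9 12) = [7, 1, 0, 2, 9, 5, 6, 3, 8, 12, 10, 11, 4]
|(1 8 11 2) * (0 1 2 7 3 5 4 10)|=9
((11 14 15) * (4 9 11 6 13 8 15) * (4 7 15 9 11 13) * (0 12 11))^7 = (0 4 6 15 7 14 11 12)(8 9 13)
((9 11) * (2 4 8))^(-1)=((2 4 8)(9 11))^(-1)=(2 8 4)(9 11)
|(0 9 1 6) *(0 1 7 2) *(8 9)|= |(0 8 9 7 2)(1 6)|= 10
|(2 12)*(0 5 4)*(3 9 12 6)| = |(0 5 4)(2 6 3 9 12)| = 15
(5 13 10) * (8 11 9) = [0, 1, 2, 3, 4, 13, 6, 7, 11, 8, 5, 9, 12, 10] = (5 13 10)(8 11 9)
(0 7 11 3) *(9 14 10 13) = [7, 1, 2, 0, 4, 5, 6, 11, 8, 14, 13, 3, 12, 9, 10] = (0 7 11 3)(9 14 10 13)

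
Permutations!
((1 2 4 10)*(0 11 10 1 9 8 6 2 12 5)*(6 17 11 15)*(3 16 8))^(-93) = (0 2 12 15 4 5 6 1)(3 10 17 16 9 11 8)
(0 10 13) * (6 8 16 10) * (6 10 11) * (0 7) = (0 10 13 7)(6 8 16 11) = [10, 1, 2, 3, 4, 5, 8, 0, 16, 9, 13, 6, 12, 7, 14, 15, 11]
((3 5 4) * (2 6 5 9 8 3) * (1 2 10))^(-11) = (1 2 6 5 4 10)(3 9 8)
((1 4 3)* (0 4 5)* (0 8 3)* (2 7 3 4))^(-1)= (0 4 8 5 1 3 7 2)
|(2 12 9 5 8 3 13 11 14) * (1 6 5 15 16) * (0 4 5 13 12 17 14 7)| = |(0 4 5 8 3 12 9 15 16 1 6 13 11 7)(2 17 14)| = 42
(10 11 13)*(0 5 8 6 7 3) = [5, 1, 2, 0, 4, 8, 7, 3, 6, 9, 11, 13, 12, 10] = (0 5 8 6 7 3)(10 11 13)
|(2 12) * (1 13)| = |(1 13)(2 12)| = 2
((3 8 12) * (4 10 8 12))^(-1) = (3 12)(4 8 10)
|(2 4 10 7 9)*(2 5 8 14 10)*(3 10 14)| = 6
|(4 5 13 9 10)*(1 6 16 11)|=20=|(1 6 16 11)(4 5 13 9 10)|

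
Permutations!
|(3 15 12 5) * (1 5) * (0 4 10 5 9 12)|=6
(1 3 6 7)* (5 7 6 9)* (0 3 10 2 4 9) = (0 3)(1 10 2 4 9 5 7) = [3, 10, 4, 0, 9, 7, 6, 1, 8, 5, 2]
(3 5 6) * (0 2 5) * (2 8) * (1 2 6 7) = (0 8 6 3)(1 2 5 7) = [8, 2, 5, 0, 4, 7, 3, 1, 6]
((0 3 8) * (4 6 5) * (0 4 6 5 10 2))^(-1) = (0 2 10 6 5 4 8 3)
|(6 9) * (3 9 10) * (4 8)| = 4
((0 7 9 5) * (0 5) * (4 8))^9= ((0 7 9)(4 8))^9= (9)(4 8)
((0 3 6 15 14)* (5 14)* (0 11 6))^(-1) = (0 3)(5 15 6 11 14)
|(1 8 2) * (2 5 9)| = 5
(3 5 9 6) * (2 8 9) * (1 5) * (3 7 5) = (1 3)(2 8 9 6 7 5) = [0, 3, 8, 1, 4, 2, 7, 5, 9, 6]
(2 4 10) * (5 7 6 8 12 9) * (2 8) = (2 4 10 8 12 9 5 7 6) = [0, 1, 4, 3, 10, 7, 2, 6, 12, 5, 8, 11, 9]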